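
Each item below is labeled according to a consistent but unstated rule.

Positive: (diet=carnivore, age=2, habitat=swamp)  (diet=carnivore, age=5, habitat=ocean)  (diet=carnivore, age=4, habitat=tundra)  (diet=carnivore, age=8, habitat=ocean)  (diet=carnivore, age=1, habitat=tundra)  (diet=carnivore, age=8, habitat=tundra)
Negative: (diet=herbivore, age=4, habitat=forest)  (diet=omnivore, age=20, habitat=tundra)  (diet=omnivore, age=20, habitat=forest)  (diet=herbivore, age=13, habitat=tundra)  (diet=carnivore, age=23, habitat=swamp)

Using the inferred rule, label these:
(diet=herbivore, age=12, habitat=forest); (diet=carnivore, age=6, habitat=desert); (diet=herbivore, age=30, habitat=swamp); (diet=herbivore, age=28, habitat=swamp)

Negative, Positive, Negative, Negative

Rule: diet is carnivore AND age ≤ 8. This holds for each 'Positive' example and fails for each 'Negative' one.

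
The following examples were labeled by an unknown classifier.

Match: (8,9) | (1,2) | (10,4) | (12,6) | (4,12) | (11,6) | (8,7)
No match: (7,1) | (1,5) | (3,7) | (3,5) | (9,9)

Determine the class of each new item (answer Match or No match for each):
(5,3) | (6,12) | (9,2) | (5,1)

No match, Match, Match, No match

The simplest hypothesis consistent with all the labels is: product is even.
(5,3) → 5·3 = 15 → No match. (6,12) → 6·12 = 72 → Match. (9,2) → 9·2 = 18 → Match. (5,1) → 5·1 = 5 → No match.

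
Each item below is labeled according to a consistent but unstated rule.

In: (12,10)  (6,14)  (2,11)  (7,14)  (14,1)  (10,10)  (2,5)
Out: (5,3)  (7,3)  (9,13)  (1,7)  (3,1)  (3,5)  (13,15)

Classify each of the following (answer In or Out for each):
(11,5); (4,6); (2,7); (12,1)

Comparing the two groups points to one rule — product is even.
(11,5) → 11·5 = 55 → Out. (4,6) → 4·6 = 24 → In. (2,7) → 2·7 = 14 → In. (12,1) → 12·1 = 12 → In.

Out, In, In, In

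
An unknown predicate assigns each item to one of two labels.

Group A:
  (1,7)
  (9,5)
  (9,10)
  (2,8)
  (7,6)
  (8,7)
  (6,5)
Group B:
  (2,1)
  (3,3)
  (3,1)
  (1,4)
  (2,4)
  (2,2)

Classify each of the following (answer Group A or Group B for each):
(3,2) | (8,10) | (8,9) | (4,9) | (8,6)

Group B, Group A, Group A, Group A, Group A

Every 'Group A' example satisfies: sum ≥ 8. None of the 'Group B' examples do.
(3,2): Group B (3+2 = 5).
(8,10): Group A (8+10 = 18).
(8,9): Group A (8+9 = 17).
(4,9): Group A (4+9 = 13).
(8,6): Group A (8+6 = 14).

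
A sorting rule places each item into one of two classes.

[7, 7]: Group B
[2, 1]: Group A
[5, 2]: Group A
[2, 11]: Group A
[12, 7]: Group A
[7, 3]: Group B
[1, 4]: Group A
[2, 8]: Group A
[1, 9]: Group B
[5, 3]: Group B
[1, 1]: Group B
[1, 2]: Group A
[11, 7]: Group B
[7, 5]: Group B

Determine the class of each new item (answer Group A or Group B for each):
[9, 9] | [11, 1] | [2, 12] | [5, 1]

Group B, Group B, Group A, Group B

'Group A' ⟺ product is even.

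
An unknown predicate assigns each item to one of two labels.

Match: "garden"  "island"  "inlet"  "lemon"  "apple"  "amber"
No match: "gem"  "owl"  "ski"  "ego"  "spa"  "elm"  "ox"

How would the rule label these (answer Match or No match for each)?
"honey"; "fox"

Match, No match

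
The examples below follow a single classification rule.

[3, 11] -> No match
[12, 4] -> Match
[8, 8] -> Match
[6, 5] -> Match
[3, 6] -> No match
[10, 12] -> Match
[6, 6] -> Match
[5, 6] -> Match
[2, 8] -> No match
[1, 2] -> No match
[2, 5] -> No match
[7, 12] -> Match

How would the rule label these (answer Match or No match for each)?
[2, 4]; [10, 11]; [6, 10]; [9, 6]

The simplest hypothesis consistent with all the labels is: first ≥ 4.
[2, 4] → first 2 → No match. [10, 11] → first 10 → Match. [6, 10] → first 6 → Match. [9, 6] → first 9 → Match.

No match, Match, Match, Match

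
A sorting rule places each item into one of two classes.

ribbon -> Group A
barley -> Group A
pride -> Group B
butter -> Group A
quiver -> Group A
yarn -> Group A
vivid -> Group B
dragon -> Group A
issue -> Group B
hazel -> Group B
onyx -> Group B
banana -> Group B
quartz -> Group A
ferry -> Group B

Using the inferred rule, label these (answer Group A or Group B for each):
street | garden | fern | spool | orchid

The pattern is that an item is 'Group A' exactly when: even length AND contains 'r'.
street: Group A (length 6, has 'r'). garden: Group A (length 6, has 'r'). fern: Group A (length 4, has 'r'). spool: Group B (length 5, no 'r'). orchid: Group A (length 6, has 'r').

Group A, Group A, Group A, Group B, Group A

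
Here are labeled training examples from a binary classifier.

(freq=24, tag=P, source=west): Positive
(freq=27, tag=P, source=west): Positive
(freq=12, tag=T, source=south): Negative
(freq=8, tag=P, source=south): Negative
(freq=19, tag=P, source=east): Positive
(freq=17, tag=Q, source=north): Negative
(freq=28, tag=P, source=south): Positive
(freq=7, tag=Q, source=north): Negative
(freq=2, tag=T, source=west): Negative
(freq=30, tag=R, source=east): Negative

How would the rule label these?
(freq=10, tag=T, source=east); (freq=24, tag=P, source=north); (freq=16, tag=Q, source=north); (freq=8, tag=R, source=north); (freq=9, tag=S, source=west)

Negative, Positive, Negative, Negative, Negative

The common property of the 'Positive' items is: tag is P AND freq ≥ 12. No 'Negative' item has it.
(freq=10, tag=T, source=east) — tag is T, freq = 10, hence Negative.
(freq=24, tag=P, source=north) — tag is P, freq = 24, hence Positive.
(freq=16, tag=Q, source=north) — tag is Q, freq = 16, hence Negative.
(freq=8, tag=R, source=north) — tag is R, freq = 8, hence Negative.
(freq=9, tag=S, source=west) — tag is S, freq = 9, hence Negative.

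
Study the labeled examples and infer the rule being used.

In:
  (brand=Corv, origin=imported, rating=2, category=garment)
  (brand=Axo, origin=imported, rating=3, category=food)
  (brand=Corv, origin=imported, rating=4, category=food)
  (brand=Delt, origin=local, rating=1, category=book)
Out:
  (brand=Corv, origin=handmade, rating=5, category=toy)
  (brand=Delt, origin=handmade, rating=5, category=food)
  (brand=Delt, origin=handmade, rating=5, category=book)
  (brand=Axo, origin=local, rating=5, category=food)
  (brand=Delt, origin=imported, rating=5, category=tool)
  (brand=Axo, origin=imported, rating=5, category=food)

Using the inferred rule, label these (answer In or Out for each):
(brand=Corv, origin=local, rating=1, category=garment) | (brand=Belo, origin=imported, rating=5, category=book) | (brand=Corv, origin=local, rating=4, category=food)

In, Out, In

The common property of the 'In' items is: rating ≤ 4. No 'Out' item has it.
(brand=Corv, origin=local, rating=1, category=garment): rating = 1 — meets the rule, so In.
(brand=Belo, origin=imported, rating=5, category=book): rating = 5 — does not pass, so Out.
(brand=Corv, origin=local, rating=4, category=food): rating = 4 — meets the rule, so In.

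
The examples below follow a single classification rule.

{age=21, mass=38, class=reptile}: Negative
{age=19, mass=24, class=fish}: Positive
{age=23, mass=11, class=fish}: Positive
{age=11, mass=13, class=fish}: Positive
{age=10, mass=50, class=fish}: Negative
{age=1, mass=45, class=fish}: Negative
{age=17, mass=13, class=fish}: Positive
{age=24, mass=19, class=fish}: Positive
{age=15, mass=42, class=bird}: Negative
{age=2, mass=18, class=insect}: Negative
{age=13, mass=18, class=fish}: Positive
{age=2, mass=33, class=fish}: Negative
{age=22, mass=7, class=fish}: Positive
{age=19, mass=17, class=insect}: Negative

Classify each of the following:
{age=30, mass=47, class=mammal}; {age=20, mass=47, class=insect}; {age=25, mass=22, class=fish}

The classifier is using: class is fish AND age ≥ 11.

Negative, Negative, Positive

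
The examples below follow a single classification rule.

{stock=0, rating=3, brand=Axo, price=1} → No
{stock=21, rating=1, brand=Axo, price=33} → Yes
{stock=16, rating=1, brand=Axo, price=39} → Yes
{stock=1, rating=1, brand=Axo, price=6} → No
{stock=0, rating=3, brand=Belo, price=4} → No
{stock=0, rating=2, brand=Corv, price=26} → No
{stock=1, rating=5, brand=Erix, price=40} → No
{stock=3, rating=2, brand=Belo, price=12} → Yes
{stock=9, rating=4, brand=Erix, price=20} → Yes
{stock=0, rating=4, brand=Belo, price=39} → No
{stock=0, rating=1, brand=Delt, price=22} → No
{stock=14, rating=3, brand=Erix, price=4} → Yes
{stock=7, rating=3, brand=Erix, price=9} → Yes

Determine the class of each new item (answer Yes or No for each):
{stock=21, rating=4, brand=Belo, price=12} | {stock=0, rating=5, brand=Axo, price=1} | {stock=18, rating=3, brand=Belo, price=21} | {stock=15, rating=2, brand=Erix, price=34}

The distinguishing property — stock ≥ 3 — holds for all the 'Yes' cases and none of the 'No' cases.
{stock=21, rating=4, brand=Belo, price=12}: stock = 21 — matches, so Yes.
{stock=0, rating=5, brand=Axo, price=1}: stock = 0 — fails the rule, so No.
{stock=18, rating=3, brand=Belo, price=21}: stock = 18 — matches, so Yes.
{stock=15, rating=2, brand=Erix, price=34}: stock = 15 — matches, so Yes.

Yes, No, Yes, Yes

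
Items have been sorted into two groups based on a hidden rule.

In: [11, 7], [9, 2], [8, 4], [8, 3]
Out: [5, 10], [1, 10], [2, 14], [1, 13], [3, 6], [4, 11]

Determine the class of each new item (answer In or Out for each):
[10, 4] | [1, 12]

The common property of the 'In' items is: first > second. No 'Out' item has it.
[10, 4]: 10 > 4 — fits, so In.
[1, 12]: 1 < 12 — does not satisfy this, so Out.

In, Out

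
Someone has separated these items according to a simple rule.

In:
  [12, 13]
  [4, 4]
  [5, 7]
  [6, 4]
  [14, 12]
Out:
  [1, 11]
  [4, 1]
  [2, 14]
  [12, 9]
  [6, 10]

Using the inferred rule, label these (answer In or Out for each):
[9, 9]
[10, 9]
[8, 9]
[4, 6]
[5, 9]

In, In, In, In, Out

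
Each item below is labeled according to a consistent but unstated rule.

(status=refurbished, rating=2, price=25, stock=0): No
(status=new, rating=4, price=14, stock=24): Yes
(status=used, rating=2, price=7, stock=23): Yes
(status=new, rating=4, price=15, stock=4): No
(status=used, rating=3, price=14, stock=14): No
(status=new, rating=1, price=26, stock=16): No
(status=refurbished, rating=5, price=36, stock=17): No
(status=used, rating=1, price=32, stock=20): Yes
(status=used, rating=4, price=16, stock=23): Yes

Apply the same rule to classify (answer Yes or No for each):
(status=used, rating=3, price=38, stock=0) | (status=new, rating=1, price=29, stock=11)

No, No

The common property of the 'Yes' items is: stock ≥ 20. No 'No' item has it.
(status=used, rating=3, price=38, stock=0): No (stock = 0).
(status=new, rating=1, price=29, stock=11): No (stock = 11).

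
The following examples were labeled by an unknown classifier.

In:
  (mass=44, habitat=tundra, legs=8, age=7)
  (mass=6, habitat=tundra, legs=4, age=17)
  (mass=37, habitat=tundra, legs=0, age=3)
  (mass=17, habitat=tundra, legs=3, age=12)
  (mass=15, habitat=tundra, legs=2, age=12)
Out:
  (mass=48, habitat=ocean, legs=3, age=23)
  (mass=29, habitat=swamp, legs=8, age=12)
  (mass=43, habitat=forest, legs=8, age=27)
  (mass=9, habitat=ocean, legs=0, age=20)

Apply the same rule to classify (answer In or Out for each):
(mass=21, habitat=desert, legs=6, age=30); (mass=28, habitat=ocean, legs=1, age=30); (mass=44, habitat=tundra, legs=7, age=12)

Out, Out, In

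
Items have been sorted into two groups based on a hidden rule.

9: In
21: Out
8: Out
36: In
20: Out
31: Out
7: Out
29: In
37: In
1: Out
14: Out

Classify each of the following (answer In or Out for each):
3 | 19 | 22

Out, In, Out

Every 'In' example satisfies: digit sum ≥ 9. None of the 'Out' examples do.
3 — digit sum 3, hence Out.
19 — digit sum 1+9 = 10, hence In.
22 — digit sum 2+2 = 4, hence Out.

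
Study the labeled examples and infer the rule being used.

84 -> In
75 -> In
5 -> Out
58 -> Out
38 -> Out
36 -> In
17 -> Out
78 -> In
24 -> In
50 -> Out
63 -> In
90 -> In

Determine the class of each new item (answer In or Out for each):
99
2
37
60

In, Out, Out, In

The classifier is using: multiple of 3.
99: 99 = 3·33 — passes, so In.
2: 2 = 3·0 + 2 — doesn't match, so Out.
37: 37 = 3·12 + 1 — doesn't match, so Out.
60: 60 = 3·20 — passes, so In.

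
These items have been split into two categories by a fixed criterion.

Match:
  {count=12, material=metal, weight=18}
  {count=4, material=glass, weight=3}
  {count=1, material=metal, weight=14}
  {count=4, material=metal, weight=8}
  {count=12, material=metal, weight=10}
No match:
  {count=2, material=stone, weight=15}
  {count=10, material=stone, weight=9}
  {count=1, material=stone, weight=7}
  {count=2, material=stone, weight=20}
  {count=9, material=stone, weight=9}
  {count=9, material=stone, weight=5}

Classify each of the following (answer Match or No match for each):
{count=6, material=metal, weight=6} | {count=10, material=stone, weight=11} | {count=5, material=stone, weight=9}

Match, No match, No match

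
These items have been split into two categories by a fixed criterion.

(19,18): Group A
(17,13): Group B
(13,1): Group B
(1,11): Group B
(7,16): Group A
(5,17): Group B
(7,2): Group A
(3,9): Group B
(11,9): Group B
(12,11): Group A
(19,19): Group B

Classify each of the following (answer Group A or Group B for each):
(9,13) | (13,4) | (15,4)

Group B, Group A, Group A

All 'Group A' examples share one property — sum is odd — and every 'Group B' example lacks it.
(9,13): 9+13 = 22, does not pass → Group B.
(13,4): 13+4 = 17, fits → Group A.
(15,4): 15+4 = 19, fits → Group A.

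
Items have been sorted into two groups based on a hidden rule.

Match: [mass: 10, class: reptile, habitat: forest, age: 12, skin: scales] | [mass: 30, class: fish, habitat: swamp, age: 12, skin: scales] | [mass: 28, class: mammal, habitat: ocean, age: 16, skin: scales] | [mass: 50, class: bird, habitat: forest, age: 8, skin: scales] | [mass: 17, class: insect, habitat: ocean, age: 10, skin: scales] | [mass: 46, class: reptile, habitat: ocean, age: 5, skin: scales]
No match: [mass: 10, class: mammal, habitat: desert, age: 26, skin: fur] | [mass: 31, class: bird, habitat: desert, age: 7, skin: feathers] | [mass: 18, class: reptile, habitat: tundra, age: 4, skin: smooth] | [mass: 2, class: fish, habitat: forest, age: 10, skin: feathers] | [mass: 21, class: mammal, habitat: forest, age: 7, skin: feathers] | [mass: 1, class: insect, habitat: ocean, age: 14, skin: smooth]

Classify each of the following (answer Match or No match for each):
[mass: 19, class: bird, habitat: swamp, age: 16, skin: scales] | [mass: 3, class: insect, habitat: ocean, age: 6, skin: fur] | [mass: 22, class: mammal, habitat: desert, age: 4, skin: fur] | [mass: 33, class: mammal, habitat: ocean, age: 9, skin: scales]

The rule appears to be: skin is scales.

Match, No match, No match, Match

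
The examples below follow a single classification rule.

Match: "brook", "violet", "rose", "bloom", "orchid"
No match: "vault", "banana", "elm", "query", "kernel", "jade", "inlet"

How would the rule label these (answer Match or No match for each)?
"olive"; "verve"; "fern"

Match, No match, No match

Looking at the examples, the only property every 'Match' case has and every 'No match' case lacks is: contains 'o'.
Match: "olive", since has 'o'. No match: "verve", since no 'o'. No match: "fern", since no 'o'.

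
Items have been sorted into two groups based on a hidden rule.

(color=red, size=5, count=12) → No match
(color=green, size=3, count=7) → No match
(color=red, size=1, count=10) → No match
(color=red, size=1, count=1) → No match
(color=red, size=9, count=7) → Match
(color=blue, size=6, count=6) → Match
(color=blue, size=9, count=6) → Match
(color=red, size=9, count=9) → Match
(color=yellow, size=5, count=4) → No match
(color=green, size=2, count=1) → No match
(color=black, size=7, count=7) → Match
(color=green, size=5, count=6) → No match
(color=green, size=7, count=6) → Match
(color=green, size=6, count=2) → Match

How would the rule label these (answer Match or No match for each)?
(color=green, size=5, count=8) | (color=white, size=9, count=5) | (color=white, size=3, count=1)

No match, Match, No match

Rule: size ≥ 6. This holds for each 'Match' example and fails for each 'No match' one.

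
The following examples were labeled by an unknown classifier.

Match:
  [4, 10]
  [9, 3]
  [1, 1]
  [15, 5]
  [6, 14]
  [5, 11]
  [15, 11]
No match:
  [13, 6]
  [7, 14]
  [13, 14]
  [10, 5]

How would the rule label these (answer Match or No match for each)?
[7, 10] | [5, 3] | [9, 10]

Comparing the two groups points to one rule — sum is even.

No match, Match, No match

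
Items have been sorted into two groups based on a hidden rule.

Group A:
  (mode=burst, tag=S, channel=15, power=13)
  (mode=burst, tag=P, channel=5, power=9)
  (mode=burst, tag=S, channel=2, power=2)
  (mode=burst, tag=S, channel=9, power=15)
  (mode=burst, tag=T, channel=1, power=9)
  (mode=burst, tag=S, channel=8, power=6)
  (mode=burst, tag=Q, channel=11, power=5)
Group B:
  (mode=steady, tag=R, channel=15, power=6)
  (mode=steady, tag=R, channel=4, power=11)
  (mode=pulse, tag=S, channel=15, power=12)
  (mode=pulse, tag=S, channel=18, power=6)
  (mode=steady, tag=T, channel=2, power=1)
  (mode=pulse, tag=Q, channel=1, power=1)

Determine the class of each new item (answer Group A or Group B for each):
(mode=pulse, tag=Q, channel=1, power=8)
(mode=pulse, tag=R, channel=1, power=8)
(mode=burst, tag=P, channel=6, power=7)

Group B, Group B, Group A

The rule appears to be: mode is burst.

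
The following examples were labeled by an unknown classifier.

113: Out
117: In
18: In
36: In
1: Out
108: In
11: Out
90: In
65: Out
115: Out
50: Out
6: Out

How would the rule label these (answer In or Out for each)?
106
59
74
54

Out, Out, Out, In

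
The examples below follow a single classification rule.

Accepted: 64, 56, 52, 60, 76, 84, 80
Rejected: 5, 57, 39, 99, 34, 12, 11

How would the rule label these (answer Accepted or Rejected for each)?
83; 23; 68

Rejected, Rejected, Accepted

The simplest hypothesis consistent with all the labels is: even AND at least 39.
83 — 83 is odd, 83 ≥ 39, hence Rejected.
23 — 23 is odd, 23 < 39, hence Rejected.
68 — 68 is even, 68 ≥ 39, hence Accepted.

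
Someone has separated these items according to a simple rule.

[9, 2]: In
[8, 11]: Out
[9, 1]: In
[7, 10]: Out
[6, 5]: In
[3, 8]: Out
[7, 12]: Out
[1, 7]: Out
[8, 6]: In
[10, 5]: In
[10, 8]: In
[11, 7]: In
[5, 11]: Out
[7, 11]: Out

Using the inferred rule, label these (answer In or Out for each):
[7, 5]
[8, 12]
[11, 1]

In, Out, In

The rule appears to be: first > second.
[7, 5] → 7 > 5 → In.
[8, 12] → 8 < 12 → Out.
[11, 1] → 11 > 1 → In.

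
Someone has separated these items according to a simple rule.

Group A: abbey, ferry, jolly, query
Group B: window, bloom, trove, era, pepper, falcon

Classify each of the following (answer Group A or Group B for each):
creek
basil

A rule that fits every label: contains 'y' — true of each 'Group A' example, false of each 'Group B' one.

Group B, Group B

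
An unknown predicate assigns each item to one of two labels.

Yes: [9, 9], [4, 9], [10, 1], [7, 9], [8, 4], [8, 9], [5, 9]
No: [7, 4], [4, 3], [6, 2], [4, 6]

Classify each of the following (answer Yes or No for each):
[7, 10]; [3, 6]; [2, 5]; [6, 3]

Yes, No, No, No

The distinguishing property — max ≥ 8 — holds for all the 'Yes' cases and none of the 'No' cases.
Yes: [7, 10], since max 10. No: [3, 6], since max 6. No: [2, 5], since max 5. No: [6, 3], since max 6.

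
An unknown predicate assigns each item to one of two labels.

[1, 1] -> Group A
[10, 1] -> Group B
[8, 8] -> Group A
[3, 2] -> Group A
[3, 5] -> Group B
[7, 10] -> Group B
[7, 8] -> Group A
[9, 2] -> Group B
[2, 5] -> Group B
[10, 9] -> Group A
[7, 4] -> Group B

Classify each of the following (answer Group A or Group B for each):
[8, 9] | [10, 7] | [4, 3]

Group A, Group B, Group A

The common property of the 'Group A' items is: |first − second| ≤ 1. No 'Group B' item has it.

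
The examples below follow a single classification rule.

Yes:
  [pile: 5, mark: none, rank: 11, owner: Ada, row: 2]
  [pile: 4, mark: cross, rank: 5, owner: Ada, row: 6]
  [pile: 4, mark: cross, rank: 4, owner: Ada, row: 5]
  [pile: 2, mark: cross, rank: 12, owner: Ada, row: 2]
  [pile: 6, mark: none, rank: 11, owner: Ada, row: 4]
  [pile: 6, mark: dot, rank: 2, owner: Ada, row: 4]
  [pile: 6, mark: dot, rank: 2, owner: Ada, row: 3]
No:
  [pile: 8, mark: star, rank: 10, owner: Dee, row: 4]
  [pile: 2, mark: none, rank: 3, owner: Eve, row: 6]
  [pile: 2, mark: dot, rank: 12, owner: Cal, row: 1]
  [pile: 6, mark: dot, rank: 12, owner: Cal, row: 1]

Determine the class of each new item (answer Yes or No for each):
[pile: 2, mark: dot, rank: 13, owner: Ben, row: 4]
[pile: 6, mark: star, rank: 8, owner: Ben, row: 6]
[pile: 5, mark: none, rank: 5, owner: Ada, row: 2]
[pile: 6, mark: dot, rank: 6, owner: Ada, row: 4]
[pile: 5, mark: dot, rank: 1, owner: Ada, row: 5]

The distinguishing property — owner is Ada — holds for all the 'Yes' cases and none of the 'No' cases.

No, No, Yes, Yes, Yes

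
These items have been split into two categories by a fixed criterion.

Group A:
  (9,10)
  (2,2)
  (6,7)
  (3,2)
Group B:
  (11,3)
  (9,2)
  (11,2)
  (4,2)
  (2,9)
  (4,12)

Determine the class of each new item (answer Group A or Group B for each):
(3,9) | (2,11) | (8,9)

Group B, Group B, Group A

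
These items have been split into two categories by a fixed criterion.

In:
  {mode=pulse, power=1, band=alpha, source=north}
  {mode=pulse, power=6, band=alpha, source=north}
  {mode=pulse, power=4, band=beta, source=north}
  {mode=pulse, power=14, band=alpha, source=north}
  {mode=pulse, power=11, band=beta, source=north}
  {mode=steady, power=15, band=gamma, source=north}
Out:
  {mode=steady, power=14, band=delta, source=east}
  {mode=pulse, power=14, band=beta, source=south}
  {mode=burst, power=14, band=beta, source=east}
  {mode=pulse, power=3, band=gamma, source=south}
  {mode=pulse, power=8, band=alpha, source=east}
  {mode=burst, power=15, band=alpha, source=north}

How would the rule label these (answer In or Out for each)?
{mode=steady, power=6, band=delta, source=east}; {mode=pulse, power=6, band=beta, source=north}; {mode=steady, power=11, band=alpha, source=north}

The classifier is using: mode is not burst AND source is north.
{mode=steady, power=6, band=delta, source=east} — mode is steady, source is east, hence Out. {mode=pulse, power=6, band=beta, source=north} — mode is pulse, source is north, hence In. {mode=steady, power=11, band=alpha, source=north} — mode is steady, source is north, hence In.

Out, In, In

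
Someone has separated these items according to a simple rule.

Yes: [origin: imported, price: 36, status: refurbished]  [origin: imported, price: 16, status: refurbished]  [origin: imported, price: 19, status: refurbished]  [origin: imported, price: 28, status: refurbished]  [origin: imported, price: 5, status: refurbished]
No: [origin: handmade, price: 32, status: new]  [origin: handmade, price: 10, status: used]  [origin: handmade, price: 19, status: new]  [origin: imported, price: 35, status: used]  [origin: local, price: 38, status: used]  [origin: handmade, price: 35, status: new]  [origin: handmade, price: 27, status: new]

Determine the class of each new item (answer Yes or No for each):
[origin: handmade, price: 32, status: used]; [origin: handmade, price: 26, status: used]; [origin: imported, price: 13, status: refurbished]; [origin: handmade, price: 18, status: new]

No, No, Yes, No

The common property of the 'Yes' items is: status is refurbished. No 'No' item has it.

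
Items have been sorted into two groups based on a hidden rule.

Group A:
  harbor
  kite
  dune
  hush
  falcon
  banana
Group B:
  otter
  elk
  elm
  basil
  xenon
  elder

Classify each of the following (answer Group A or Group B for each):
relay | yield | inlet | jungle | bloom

Rule: even length. This holds for each 'Group A' example and fails for each 'Group B' one.
relay: Group B (length 5). yield: Group B (length 5). inlet: Group B (length 5). jungle: Group A (length 6). bloom: Group B (length 5).

Group B, Group B, Group B, Group A, Group B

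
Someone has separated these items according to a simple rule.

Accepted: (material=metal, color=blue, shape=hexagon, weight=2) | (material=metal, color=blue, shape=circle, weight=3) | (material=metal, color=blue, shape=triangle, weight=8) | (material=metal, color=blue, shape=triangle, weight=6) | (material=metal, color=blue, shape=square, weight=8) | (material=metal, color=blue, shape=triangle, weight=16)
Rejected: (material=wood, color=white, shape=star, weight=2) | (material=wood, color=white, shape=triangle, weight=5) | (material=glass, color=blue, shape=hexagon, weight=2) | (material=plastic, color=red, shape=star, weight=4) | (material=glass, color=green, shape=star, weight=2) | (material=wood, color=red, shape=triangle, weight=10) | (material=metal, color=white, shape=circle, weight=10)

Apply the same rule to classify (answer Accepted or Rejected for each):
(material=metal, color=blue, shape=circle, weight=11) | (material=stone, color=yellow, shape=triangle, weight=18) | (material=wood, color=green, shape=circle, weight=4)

Accepted, Rejected, Rejected

All 'Accepted' examples share one property — color is blue AND material is metal — and every 'Rejected' example lacks it.
(material=metal, color=blue, shape=circle, weight=11) — color is blue, material is metal, hence Accepted.
(material=stone, color=yellow, shape=triangle, weight=18) — color is yellow, material is stone, hence Rejected.
(material=wood, color=green, shape=circle, weight=4) — color is green, material is wood, hence Rejected.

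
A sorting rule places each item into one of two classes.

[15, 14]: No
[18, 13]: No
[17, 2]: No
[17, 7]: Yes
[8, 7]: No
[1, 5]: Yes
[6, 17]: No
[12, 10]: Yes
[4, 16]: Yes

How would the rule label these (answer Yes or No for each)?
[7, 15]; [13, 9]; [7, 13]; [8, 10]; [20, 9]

Yes, Yes, Yes, Yes, No

One predicate separates the groups cleanly: sum is even.
Yes: [7, 15], since 7+15 = 22. Yes: [13, 9], since 13+9 = 22. Yes: [7, 13], since 7+13 = 20. Yes: [8, 10], since 8+10 = 18. No: [20, 9], since 20+9 = 29.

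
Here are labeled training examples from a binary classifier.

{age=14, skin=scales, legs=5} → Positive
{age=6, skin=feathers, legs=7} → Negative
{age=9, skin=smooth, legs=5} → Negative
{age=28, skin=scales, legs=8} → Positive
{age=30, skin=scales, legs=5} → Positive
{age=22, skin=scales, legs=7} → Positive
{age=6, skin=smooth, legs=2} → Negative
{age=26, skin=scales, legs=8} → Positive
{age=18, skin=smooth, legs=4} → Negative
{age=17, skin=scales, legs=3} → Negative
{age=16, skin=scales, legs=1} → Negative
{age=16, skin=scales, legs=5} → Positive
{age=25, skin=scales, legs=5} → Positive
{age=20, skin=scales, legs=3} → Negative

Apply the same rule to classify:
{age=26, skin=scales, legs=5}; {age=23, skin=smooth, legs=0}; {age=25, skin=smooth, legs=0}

Positive, Negative, Negative

'Positive' ⟺ skin is scales AND legs ≥ 4.
{age=26, skin=scales, legs=5}: Positive (skin is scales, legs = 5). {age=23, skin=smooth, legs=0}: Negative (skin is smooth, legs = 0). {age=25, skin=smooth, legs=0}: Negative (skin is smooth, legs = 0).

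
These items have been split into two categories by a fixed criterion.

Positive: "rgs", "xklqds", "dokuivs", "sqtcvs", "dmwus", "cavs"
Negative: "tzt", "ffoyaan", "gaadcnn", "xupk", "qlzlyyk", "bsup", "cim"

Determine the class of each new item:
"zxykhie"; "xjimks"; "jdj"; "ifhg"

Negative, Positive, Negative, Negative

The pattern is that an item is 'Positive' exactly when: ends with 's'.
"zxykhie": ends with 'e' — does not satisfy this, so Negative. "xjimks": ends with 's' — meets the rule, so Positive. "jdj": ends with 'j' — does not satisfy this, so Negative. "ifhg": ends with 'g' — does not satisfy this, so Negative.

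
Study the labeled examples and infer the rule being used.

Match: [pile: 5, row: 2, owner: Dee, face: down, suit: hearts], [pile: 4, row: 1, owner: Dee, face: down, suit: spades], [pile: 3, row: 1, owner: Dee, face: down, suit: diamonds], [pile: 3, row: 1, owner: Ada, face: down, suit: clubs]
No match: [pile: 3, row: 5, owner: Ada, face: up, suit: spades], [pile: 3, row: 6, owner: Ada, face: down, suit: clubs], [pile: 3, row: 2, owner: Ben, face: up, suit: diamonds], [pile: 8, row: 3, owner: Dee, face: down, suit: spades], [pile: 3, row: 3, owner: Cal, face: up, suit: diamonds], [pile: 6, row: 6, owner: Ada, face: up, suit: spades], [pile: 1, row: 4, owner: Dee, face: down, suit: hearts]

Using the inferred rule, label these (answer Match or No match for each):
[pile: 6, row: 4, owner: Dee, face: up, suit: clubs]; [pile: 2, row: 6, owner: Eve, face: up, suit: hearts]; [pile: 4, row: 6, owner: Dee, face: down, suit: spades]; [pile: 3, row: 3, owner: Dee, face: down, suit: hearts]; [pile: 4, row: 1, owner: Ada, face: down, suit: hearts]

The simplest hypothesis consistent with all the labels is: face is down AND row ≤ 2.

No match, No match, No match, No match, Match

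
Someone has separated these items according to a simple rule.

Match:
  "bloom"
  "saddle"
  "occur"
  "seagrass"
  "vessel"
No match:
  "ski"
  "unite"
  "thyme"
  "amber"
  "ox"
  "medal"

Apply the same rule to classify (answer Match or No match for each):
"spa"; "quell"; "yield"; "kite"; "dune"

No match, Match, No match, No match, No match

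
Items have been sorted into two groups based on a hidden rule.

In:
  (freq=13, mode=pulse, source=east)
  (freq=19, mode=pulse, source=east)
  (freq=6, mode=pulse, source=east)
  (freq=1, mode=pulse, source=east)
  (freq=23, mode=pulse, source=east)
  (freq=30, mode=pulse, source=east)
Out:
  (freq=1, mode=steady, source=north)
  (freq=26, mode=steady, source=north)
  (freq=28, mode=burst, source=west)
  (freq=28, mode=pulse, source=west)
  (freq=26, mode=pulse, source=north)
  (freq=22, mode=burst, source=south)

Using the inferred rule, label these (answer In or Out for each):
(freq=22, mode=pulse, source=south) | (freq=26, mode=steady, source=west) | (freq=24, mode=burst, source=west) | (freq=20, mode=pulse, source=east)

Out, Out, Out, In

Every 'In' example satisfies: source is east. None of the 'Out' examples do.
(freq=22, mode=pulse, source=south) — source is south, hence Out.
(freq=26, mode=steady, source=west) — source is west, hence Out.
(freq=24, mode=burst, source=west) — source is west, hence Out.
(freq=20, mode=pulse, source=east) — source is east, hence In.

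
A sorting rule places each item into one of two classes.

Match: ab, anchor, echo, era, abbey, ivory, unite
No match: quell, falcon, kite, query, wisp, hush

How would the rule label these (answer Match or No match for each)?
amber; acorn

The common property of the 'Match' items is: starts with a vowel. No 'No match' item has it.
amber: starts with 'a' — meets the rule, so Match. acorn: starts with 'a' — meets the rule, so Match.

Match, Match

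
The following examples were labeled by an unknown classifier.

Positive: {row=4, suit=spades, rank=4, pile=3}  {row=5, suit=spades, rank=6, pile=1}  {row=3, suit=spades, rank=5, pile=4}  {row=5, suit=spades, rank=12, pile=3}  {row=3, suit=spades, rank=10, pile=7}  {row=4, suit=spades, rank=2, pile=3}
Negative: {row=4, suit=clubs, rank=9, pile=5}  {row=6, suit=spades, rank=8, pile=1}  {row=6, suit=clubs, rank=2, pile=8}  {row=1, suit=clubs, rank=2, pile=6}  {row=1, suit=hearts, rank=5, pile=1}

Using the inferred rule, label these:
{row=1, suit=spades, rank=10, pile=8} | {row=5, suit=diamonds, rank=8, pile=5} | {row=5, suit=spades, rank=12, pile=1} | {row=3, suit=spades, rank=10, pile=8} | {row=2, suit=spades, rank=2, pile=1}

The common property of the 'Positive' items is: suit is spades AND row ≤ 5. No 'Negative' item has it.
{row=1, suit=spades, rank=10, pile=8}: suit is spades, row = 1 — satisfies this, so Positive. {row=5, suit=diamonds, rank=8, pile=5}: suit is diamonds, row = 5 — fails this test, so Negative. {row=5, suit=spades, rank=12, pile=1}: suit is spades, row = 5 — satisfies this, so Positive. {row=3, suit=spades, rank=10, pile=8}: suit is spades, row = 3 — satisfies this, so Positive. {row=2, suit=spades, rank=2, pile=1}: suit is spades, row = 2 — satisfies this, so Positive.

Positive, Negative, Positive, Positive, Positive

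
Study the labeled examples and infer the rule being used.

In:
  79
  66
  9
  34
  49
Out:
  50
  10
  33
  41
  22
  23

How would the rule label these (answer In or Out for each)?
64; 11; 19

One predicate separates the groups cleanly: digit sum ≥ 7.
64: In (digit sum 6+4 = 10).
11: Out (digit sum 1+1 = 2).
19: In (digit sum 1+9 = 10).

In, Out, In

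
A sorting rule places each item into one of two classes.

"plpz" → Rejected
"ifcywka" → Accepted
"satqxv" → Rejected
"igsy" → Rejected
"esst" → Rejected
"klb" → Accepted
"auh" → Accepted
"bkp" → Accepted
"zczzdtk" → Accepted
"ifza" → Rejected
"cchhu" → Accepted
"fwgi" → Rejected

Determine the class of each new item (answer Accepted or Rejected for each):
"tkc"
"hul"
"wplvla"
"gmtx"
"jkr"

Checking candidate rules against both groups, what survives is: odd length.
"tkc": Accepted (length 3).
"hul": Accepted (length 3).
"wplvla": Rejected (length 6).
"gmtx": Rejected (length 4).
"jkr": Accepted (length 3).

Accepted, Accepted, Rejected, Rejected, Accepted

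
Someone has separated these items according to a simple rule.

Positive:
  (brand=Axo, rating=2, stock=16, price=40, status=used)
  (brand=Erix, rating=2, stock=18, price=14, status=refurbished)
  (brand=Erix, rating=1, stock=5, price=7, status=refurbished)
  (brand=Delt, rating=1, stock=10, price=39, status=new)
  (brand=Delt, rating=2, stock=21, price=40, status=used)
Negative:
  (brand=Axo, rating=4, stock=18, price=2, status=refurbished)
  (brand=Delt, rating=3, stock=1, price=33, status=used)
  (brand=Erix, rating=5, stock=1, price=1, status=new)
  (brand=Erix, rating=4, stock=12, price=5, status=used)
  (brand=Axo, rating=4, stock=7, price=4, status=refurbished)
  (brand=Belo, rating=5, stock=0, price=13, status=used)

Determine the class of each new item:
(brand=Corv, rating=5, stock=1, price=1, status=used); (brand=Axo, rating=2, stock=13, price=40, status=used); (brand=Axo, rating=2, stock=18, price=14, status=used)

A rule that fits every label: rating ≤ 2 — true of each 'Positive' example, false of each 'Negative' one.

Negative, Positive, Positive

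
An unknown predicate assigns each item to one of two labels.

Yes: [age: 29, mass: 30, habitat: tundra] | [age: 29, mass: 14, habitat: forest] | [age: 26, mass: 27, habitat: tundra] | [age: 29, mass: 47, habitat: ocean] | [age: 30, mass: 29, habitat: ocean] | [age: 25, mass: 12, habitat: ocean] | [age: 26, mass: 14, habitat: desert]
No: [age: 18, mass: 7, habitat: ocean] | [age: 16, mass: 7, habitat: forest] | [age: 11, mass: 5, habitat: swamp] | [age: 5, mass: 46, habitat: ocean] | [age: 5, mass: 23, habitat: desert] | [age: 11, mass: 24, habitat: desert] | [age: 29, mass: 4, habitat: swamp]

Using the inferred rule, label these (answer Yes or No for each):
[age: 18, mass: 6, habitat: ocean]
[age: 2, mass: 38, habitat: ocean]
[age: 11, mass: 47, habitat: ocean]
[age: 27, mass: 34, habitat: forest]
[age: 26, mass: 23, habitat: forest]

No, No, No, Yes, Yes

Rule: mass ≥ 5 AND age ≥ 25. This holds for each 'Yes' example and fails for each 'No' one.
[age: 18, mass: 6, habitat: ocean] → mass = 6, age = 18 → No.
[age: 2, mass: 38, habitat: ocean] → mass = 38, age = 2 → No.
[age: 11, mass: 47, habitat: ocean] → mass = 47, age = 11 → No.
[age: 27, mass: 34, habitat: forest] → mass = 34, age = 27 → Yes.
[age: 26, mass: 23, habitat: forest] → mass = 23, age = 26 → Yes.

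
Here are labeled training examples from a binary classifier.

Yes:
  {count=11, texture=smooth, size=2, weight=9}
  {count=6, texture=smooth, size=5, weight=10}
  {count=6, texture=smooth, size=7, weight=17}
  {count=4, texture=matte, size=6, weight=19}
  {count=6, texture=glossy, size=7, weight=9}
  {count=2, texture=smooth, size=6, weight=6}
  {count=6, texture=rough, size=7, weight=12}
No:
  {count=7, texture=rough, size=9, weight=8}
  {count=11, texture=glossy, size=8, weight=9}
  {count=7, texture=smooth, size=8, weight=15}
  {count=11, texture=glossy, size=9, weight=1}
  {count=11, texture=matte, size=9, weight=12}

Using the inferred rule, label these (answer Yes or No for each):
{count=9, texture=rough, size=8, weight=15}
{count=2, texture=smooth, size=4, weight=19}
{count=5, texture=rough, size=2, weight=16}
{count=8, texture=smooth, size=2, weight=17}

No, Yes, Yes, Yes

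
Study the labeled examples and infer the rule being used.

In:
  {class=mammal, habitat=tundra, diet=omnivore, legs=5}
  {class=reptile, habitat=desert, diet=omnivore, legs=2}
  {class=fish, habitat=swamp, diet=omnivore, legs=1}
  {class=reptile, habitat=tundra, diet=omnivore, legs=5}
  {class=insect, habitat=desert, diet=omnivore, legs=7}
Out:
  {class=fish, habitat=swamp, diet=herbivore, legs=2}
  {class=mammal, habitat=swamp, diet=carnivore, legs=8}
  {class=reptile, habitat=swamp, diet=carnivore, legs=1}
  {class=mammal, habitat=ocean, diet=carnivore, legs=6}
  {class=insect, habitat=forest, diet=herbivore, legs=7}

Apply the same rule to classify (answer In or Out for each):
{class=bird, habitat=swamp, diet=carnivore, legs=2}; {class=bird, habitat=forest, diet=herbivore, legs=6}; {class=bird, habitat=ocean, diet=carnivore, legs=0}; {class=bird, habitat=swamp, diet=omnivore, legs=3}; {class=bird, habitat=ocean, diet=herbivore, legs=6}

Rule: diet is omnivore. This holds for each 'In' example and fails for each 'Out' one.
Out: {class=bird, habitat=swamp, diet=carnivore, legs=2}, since diet is carnivore. Out: {class=bird, habitat=forest, diet=herbivore, legs=6}, since diet is herbivore. Out: {class=bird, habitat=ocean, diet=carnivore, legs=0}, since diet is carnivore. In: {class=bird, habitat=swamp, diet=omnivore, legs=3}, since diet is omnivore. Out: {class=bird, habitat=ocean, diet=herbivore, legs=6}, since diet is herbivore.

Out, Out, Out, In, Out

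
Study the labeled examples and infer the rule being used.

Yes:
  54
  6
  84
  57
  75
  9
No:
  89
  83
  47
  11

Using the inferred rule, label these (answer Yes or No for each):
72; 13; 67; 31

All 'Yes' examples share one property — multiple of 3 — and every 'No' example lacks it.

Yes, No, No, No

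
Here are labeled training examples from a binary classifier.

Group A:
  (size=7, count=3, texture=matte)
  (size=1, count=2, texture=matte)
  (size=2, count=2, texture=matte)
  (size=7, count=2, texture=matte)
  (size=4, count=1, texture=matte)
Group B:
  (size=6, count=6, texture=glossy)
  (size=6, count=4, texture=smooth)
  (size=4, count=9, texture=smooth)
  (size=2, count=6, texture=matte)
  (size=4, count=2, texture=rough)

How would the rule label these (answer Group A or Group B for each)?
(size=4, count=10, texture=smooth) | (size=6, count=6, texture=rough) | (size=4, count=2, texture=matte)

Group B, Group B, Group A

One predicate separates the groups cleanly: texture is matte AND count ≤ 3.
(size=4, count=10, texture=smooth): texture is smooth, count = 10 — does not pass, so Group B.
(size=6, count=6, texture=rough): texture is rough, count = 6 — does not pass, so Group B.
(size=4, count=2, texture=matte): texture is matte, count = 2 — satisfies this, so Group A.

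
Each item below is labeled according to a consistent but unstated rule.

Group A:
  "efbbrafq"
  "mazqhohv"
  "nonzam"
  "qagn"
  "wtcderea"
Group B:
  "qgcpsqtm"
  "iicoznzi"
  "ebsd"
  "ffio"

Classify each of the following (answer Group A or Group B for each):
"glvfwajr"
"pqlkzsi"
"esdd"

'Group A' ⟺ contains 'a'.
"glvfwajr": has 'a', passes → Group A.
"pqlkzsi": no 'a', does not fit → Group B.
"esdd": no 'a', does not fit → Group B.

Group A, Group B, Group B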